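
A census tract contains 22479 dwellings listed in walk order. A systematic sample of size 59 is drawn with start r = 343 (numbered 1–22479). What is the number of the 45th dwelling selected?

17107

k = 22479/59 = 381
45th selection = r + (45−1)·k = 343 + 44×381 = 343 + 16764 = 17107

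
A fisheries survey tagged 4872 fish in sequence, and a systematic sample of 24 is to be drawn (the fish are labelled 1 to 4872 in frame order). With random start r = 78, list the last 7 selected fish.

k = N/n = 4872/24 = 203
18th selection = 78 + 17×203 = 3529
19th: 3529 + 203 = 3732
20th: 3732 + 203 = 3935
21st: 3935 + 203 = 4138
22nd: 4138 + 203 = 4341
23rd: 4341 + 203 = 4544
24th: 4544 + 203 = 4747

3529, 3732, 3935, 4138, 4341, 4544, 4747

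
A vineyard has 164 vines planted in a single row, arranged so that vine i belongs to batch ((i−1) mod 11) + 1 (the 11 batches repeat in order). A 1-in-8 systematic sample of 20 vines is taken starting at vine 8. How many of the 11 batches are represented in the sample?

Consecutive selections differ by k = 8, so their batch numbers differ by 8 mod 11 = 8.
gcd(8, 11) = 1, so the sample visits 11/1 = 11 distinct residues mod 11.
Start 8 is batch 8; the batches hit are 1, 2, 3, 4, 5, 6, 7, 8, 9, 10, 11.

11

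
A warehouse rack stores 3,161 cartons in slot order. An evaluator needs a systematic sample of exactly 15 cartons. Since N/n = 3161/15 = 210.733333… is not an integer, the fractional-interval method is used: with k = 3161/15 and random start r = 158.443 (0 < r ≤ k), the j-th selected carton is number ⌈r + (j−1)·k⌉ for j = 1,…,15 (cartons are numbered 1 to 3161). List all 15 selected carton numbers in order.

j=1: r + 0k = 158.443 → ⌈·⌉ = 159
j=2: r + 1k = 369.176333… → ⌈·⌉ = 370
j=3: r + 2k = 579.909666… → ⌈·⌉ = 580
j=4: r + 3k = 790.643 → ⌈·⌉ = 791
j=5: r + 4k = 1001.376333… → ⌈·⌉ = 1002
j=6: r + 5k = 1212.109666… → ⌈·⌉ = 1213
j=7: r + 6k = 1422.843 → ⌈·⌉ = 1423
j=8: r + 7k = 1633.576333… → ⌈·⌉ = 1634
j=9: r + 8k = 1844.309666… → ⌈·⌉ = 1845
j=10: r + 9k = 2055.043 → ⌈·⌉ = 2056
j=11: r + 10k = 2265.776333… → ⌈·⌉ = 2266
j=12: r + 11k = 2476.509666… → ⌈·⌉ = 2477
j=13: r + 12k = 2687.243 → ⌈·⌉ = 2688
j=14: r + 13k = 2897.976333… → ⌈·⌉ = 2898
j=15: r + 14k = 3108.709666… → ⌈·⌉ = 3109

159, 370, 580, 791, 1002, 1213, 1423, 1634, 1845, 2056, 2266, 2477, 2688, 2898, 3109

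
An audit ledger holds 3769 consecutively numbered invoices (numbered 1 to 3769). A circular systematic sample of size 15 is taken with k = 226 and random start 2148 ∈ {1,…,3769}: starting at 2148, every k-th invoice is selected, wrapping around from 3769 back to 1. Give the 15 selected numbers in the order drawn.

2148, 2374, 2600, 2826, 3052, 3278, 3504, 3730, 187, 413, 639, 865, 1091, 1317, 1543

Selection 1: 2148
Selection 2: 2148 + 226 = 2374
Selection 3: 2374 + 226 = 2600
Selection 4: 2600 + 226 = 2826
Selection 5: 2826 + 226 = 3052
Selection 6: 3052 + 226 = 3278
Selection 7: 3278 + 226 = 3504
Selection 8: 3504 + 226 = 3730
Selection 9: 3730 + 226 = 3956 → 3956 − 3769 = 187
Selection 10: 187 + 226 = 413
Selection 11: 413 + 226 = 639
Selection 12: 639 + 226 = 865
Selection 13: 865 + 226 = 1091
Selection 14: 1091 + 226 = 1317
Selection 15: 1317 + 226 = 1543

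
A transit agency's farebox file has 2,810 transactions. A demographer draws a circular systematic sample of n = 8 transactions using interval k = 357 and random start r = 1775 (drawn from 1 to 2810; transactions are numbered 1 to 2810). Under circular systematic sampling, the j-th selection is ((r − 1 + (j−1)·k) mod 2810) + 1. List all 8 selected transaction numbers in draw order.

1775, 2132, 2489, 36, 393, 750, 1107, 1464

Selection 1: 1775
Selection 2: 1775 + 357 = 2132
Selection 3: 2132 + 357 = 2489
Selection 4: 2489 + 357 = 2846 → 2846 − 2810 = 36
Selection 5: 36 + 357 = 393
Selection 6: 393 + 357 = 750
Selection 7: 750 + 357 = 1107
Selection 8: 1107 + 357 = 1464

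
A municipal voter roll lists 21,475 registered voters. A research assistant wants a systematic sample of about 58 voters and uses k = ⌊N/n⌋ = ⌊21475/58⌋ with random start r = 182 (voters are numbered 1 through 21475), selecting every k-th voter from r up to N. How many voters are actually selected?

k = ⌊21475/58⌋ = 370
Achieved size = ⌊(21475 − 182)/370⌋ + 1 = ⌊21293/370⌋ + 1 = 57 + 1 = 58
(last selection: 182 + 57×370 = 21272 ≤ 21475; next would be 21642 > 21475)

58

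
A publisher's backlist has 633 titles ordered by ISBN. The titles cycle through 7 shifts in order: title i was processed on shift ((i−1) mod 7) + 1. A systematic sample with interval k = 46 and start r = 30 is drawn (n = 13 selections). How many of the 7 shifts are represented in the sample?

Consecutive selections differ by k = 46, so their shift numbers differ by 46 mod 7 = 4.
gcd(46, 7) = 1, so the sample visits 7/1 = 7 distinct residues mod 7.
Start 30 is shift 2; the shifts hit are 1, 2, 3, 4, 5, 6, 7.

7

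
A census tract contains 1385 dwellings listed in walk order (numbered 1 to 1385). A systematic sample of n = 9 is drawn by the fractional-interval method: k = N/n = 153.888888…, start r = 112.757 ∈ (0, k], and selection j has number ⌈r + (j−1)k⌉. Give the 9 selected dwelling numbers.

j=1: r + 0k = 112.757 → ⌈·⌉ = 113
j=2: r + 1k = 266.645888… → ⌈·⌉ = 267
j=3: r + 2k = 420.534777… → ⌈·⌉ = 421
j=4: r + 3k = 574.423666… → ⌈·⌉ = 575
j=5: r + 4k = 728.312555… → ⌈·⌉ = 729
j=6: r + 5k = 882.201444… → ⌈·⌉ = 883
j=7: r + 6k = 1036.090333… → ⌈·⌉ = 1037
j=8: r + 7k = 1189.979222… → ⌈·⌉ = 1190
j=9: r + 8k = 1343.868111… → ⌈·⌉ = 1344

113, 267, 421, 575, 729, 883, 1037, 1190, 1344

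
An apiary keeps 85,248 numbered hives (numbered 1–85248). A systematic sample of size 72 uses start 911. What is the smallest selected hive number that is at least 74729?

k = 85248/72 = 1184
Steps past start: ⌈(74729 − 911)/1184⌉ = ⌈73818/1184⌉ = 63
Selected hive: 911 + 63×1184 = 75503

75503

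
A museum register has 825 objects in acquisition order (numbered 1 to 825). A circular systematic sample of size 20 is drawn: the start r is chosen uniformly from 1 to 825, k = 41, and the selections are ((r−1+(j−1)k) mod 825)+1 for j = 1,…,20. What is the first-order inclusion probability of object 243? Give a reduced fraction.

4/165

For each position j, as r ranges over 1…825 the j-th selection hits every object exactly once, so object 243 is selected for exactly 20 of the 825 starts.
Inclusion probability = 20/825 = 4/165.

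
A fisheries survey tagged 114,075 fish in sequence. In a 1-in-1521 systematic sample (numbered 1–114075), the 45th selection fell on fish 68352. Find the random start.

1428

k = 1521
r = 68352 − (45−1)×1521 = 68352 − 66924 = 1428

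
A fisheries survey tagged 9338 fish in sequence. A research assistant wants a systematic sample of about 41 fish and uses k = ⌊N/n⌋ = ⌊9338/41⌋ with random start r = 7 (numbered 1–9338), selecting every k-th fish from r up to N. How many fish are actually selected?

k = ⌊9338/41⌋ = 227
Achieved size = ⌊(9338 − 7)/227⌋ + 1 = ⌊9331/227⌋ + 1 = 41 + 1 = 42
(last selection: 7 + 41×227 = 9314 ≤ 9338; next would be 9541 > 9338)

42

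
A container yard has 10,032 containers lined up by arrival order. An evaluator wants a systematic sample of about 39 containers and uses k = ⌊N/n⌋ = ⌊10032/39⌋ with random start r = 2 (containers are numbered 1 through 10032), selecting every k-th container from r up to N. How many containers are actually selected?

40

k = ⌊10032/39⌋ = 257
Achieved size = ⌊(10032 − 2)/257⌋ + 1 = ⌊10030/257⌋ + 1 = 39 + 1 = 40
(last selection: 2 + 39×257 = 10025 ≤ 10032; next would be 10282 > 10032)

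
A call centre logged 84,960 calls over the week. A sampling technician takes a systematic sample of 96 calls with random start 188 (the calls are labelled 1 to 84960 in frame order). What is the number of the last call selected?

84263

k = 84960/96 = 885
96th selection = r + (96−1)·k = 188 + 95×885 = 188 + 84075 = 84263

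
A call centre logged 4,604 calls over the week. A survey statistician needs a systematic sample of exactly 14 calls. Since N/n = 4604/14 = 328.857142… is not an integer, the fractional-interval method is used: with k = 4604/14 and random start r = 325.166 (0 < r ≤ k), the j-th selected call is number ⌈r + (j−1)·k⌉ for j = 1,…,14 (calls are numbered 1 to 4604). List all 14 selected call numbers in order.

j=1: r + 0k = 325.166 → ⌈·⌉ = 326
j=2: r + 1k = 654.023142… → ⌈·⌉ = 655
j=3: r + 2k = 982.880285… → ⌈·⌉ = 983
j=4: r + 3k = 1311.737428… → ⌈·⌉ = 1312
j=5: r + 4k = 1640.594571… → ⌈·⌉ = 1641
j=6: r + 5k = 1969.451714… → ⌈·⌉ = 1970
j=7: r + 6k = 2298.308857… → ⌈·⌉ = 2299
j=8: r + 7k = 2627.166 → ⌈·⌉ = 2628
j=9: r + 8k = 2956.023142… → ⌈·⌉ = 2957
j=10: r + 9k = 3284.880285… → ⌈·⌉ = 3285
j=11: r + 10k = 3613.737428… → ⌈·⌉ = 3614
j=12: r + 11k = 3942.594571… → ⌈·⌉ = 3943
j=13: r + 12k = 4271.451714… → ⌈·⌉ = 4272
j=14: r + 13k = 4600.308857… → ⌈·⌉ = 4601

326, 655, 983, 1312, 1641, 1970, 2299, 2628, 2957, 3285, 3614, 3943, 4272, 4601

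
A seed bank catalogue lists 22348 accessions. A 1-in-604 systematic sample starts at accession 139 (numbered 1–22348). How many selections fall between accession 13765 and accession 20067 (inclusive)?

10

k = 604
First selection ≥ 13765: 139 + ⌈(13765−139)/604⌉·604 = 139 + 23×604 = 14031
Last selection ≤ 20067: 139 + ⌊(20067−139)/604⌋·604 = 139 + 32×604 = 19467
Count = 32 − 23 + 1 = 10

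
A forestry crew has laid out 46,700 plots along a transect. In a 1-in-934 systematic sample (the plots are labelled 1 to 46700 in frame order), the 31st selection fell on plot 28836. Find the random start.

816

k = 934
r = 28836 − (31−1)×934 = 28836 − 28020 = 816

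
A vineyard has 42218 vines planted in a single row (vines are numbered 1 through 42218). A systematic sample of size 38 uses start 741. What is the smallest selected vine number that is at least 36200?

36293

k = 42218/38 = 1111
Steps past start: ⌈(36200 − 741)/1111⌉ = ⌈35459/1111⌉ = 32
Selected vine: 741 + 32×1111 = 36293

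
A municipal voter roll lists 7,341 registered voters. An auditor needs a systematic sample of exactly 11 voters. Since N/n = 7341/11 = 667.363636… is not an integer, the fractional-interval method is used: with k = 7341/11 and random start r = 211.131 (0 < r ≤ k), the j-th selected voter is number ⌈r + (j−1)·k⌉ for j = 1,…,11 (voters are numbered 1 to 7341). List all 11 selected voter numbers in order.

212, 879, 1546, 2214, 2881, 3548, 4216, 4883, 5551, 6218, 6885

j=1: r + 0k = 211.131 → ⌈·⌉ = 212
j=2: r + 1k = 878.494636… → ⌈·⌉ = 879
j=3: r + 2k = 1545.858272… → ⌈·⌉ = 1546
j=4: r + 3k = 2213.221909… → ⌈·⌉ = 2214
j=5: r + 4k = 2880.585545… → ⌈·⌉ = 2881
j=6: r + 5k = 3547.949181… → ⌈·⌉ = 3548
j=7: r + 6k = 4215.312818… → ⌈·⌉ = 4216
j=8: r + 7k = 4882.676454… → ⌈·⌉ = 4883
j=9: r + 8k = 5550.040090… → ⌈·⌉ = 5551
j=10: r + 9k = 6217.403727… → ⌈·⌉ = 6218
j=11: r + 10k = 6884.767363… → ⌈·⌉ = 6885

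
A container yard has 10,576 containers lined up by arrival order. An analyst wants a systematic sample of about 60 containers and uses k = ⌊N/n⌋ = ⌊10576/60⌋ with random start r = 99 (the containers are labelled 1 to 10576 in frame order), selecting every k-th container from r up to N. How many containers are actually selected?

k = ⌊10576/60⌋ = 176
Achieved size = ⌊(10576 − 99)/176⌋ + 1 = ⌊10477/176⌋ + 1 = 59 + 1 = 60
(last selection: 99 + 59×176 = 10483 ≤ 10576; next would be 10659 > 10576)

60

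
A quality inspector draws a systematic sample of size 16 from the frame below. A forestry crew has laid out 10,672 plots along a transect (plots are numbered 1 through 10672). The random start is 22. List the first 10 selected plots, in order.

22, 689, 1356, 2023, 2690, 3357, 4024, 4691, 5358, 6025

k = N/n = 10672/16 = 667
plot 1: 22
plot 2: 22 + 667 = 689
plot 3: 689 + 667 = 1356
plot 4: 1356 + 667 = 2023
plot 5: 2023 + 667 = 2690
plot 6: 2690 + 667 = 3357
plot 7: 3357 + 667 = 4024
plot 8: 4024 + 667 = 4691
plot 9: 4691 + 667 = 5358
plot 10: 5358 + 667 = 6025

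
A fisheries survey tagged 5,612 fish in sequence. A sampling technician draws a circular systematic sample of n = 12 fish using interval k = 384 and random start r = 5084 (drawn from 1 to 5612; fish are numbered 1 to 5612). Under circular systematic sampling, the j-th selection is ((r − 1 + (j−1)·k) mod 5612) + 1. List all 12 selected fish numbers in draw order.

5084, 5468, 240, 624, 1008, 1392, 1776, 2160, 2544, 2928, 3312, 3696

Selection 1: 5084
Selection 2: 5084 + 384 = 5468
Selection 3: 5468 + 384 = 5852 → 5852 − 5612 = 240
Selection 4: 240 + 384 = 624
Selection 5: 624 + 384 = 1008
Selection 6: 1008 + 384 = 1392
Selection 7: 1392 + 384 = 1776
Selection 8: 1776 + 384 = 2160
Selection 9: 2160 + 384 = 2544
Selection 10: 2544 + 384 = 2928
Selection 11: 2928 + 384 = 3312
Selection 12: 3312 + 384 = 3696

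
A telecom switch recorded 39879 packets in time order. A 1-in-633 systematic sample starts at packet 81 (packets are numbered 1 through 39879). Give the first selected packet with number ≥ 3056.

3246

k = 633
Steps past start: ⌈(3056 − 81)/633⌉ = ⌈2975/633⌉ = 5
Selected packet: 81 + 5×633 = 3246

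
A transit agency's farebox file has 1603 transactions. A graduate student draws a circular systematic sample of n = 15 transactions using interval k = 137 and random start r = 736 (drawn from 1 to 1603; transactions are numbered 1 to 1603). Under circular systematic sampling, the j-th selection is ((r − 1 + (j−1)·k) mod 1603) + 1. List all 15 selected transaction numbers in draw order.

736, 873, 1010, 1147, 1284, 1421, 1558, 92, 229, 366, 503, 640, 777, 914, 1051

Selection 1: 736
Selection 2: 736 + 137 = 873
Selection 3: 873 + 137 = 1010
Selection 4: 1010 + 137 = 1147
Selection 5: 1147 + 137 = 1284
Selection 6: 1284 + 137 = 1421
Selection 7: 1421 + 137 = 1558
Selection 8: 1558 + 137 = 1695 → 1695 − 1603 = 92
Selection 9: 92 + 137 = 229
Selection 10: 229 + 137 = 366
Selection 11: 366 + 137 = 503
Selection 12: 503 + 137 = 640
Selection 13: 640 + 137 = 777
Selection 14: 777 + 137 = 914
Selection 15: 914 + 137 = 1051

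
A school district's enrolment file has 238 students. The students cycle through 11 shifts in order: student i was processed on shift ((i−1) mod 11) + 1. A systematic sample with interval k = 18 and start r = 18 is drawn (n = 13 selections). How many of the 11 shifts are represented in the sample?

Consecutive selections differ by k = 18, so their shift numbers differ by 18 mod 11 = 7.
gcd(18, 11) = 1, so the sample visits 11/1 = 11 distinct residues mod 11.
Start 18 is shift 7; the shifts hit are 1, 2, 3, 4, 5, 6, 7, 8, 9, 10, 11.

11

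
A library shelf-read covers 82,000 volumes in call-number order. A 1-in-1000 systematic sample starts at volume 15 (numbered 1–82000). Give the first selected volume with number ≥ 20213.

21015

k = 1000
Steps past start: ⌈(20213 − 15)/1000⌉ = ⌈20198/1000⌉ = 21
Selected volume: 15 + 21×1000 = 21015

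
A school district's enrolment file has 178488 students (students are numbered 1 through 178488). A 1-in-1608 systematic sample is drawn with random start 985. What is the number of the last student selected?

k = 1608
111th selection = r + (111−1)·k = 985 + 110×1608 = 985 + 176880 = 177865

177865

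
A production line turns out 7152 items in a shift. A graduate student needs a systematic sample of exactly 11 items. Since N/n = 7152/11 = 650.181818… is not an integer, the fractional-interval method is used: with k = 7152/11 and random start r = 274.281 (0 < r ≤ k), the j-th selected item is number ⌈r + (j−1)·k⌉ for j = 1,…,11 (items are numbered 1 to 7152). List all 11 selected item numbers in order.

j=1: r + 0k = 274.281 → ⌈·⌉ = 275
j=2: r + 1k = 924.462818… → ⌈·⌉ = 925
j=3: r + 2k = 1574.644636… → ⌈·⌉ = 1575
j=4: r + 3k = 2224.826454… → ⌈·⌉ = 2225
j=5: r + 4k = 2875.008272… → ⌈·⌉ = 2876
j=6: r + 5k = 3525.190090… → ⌈·⌉ = 3526
j=7: r + 6k = 4175.371909… → ⌈·⌉ = 4176
j=8: r + 7k = 4825.553727… → ⌈·⌉ = 4826
j=9: r + 8k = 5475.735545… → ⌈·⌉ = 5476
j=10: r + 9k = 6125.917363… → ⌈·⌉ = 6126
j=11: r + 10k = 6776.099181… → ⌈·⌉ = 6777

275, 925, 1575, 2225, 2876, 3526, 4176, 4826, 5476, 6126, 6777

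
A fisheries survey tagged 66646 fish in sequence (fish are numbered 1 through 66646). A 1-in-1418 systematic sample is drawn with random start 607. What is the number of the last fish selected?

k = 1418
47th selection = r + (47−1)·k = 607 + 46×1418 = 607 + 65228 = 65835

65835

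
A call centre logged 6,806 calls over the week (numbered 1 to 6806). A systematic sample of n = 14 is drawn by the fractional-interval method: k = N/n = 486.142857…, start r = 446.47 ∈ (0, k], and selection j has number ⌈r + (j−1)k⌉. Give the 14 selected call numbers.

j=1: r + 0k = 446.47 → ⌈·⌉ = 447
j=2: r + 1k = 932.612857… → ⌈·⌉ = 933
j=3: r + 2k = 1418.755714… → ⌈·⌉ = 1419
j=4: r + 3k = 1904.898571… → ⌈·⌉ = 1905
j=5: r + 4k = 2391.041428… → ⌈·⌉ = 2392
j=6: r + 5k = 2877.184285… → ⌈·⌉ = 2878
j=7: r + 6k = 3363.327142… → ⌈·⌉ = 3364
j=8: r + 7k = 3849.47 → ⌈·⌉ = 3850
j=9: r + 8k = 4335.612857… → ⌈·⌉ = 4336
j=10: r + 9k = 4821.755714… → ⌈·⌉ = 4822
j=11: r + 10k = 5307.898571… → ⌈·⌉ = 5308
j=12: r + 11k = 5794.041428… → ⌈·⌉ = 5795
j=13: r + 12k = 6280.184285… → ⌈·⌉ = 6281
j=14: r + 13k = 6766.327142… → ⌈·⌉ = 6767

447, 933, 1419, 1905, 2392, 2878, 3364, 3850, 4336, 4822, 5308, 5795, 6281, 6767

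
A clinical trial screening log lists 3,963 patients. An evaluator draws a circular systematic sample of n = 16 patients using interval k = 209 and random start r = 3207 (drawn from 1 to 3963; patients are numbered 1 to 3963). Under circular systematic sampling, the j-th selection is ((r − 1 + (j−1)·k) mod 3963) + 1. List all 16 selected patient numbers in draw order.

Selection 1: 3207
Selection 2: 3207 + 209 = 3416
Selection 3: 3416 + 209 = 3625
Selection 4: 3625 + 209 = 3834
Selection 5: 3834 + 209 = 4043 → 4043 − 3963 = 80
Selection 6: 80 + 209 = 289
Selection 7: 289 + 209 = 498
Selection 8: 498 + 209 = 707
Selection 9: 707 + 209 = 916
Selection 10: 916 + 209 = 1125
Selection 11: 1125 + 209 = 1334
Selection 12: 1334 + 209 = 1543
Selection 13: 1543 + 209 = 1752
Selection 14: 1752 + 209 = 1961
Selection 15: 1961 + 209 = 2170
Selection 16: 2170 + 209 = 2379

3207, 3416, 3625, 3834, 80, 289, 498, 707, 916, 1125, 1334, 1543, 1752, 1961, 2170, 2379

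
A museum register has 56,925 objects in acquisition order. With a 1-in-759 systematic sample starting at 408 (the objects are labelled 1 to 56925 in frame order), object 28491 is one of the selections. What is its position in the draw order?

38

k = 759
position = (28491 − 408)/759 + 1 = 28083/759 + 1 = 37 + 1 = 38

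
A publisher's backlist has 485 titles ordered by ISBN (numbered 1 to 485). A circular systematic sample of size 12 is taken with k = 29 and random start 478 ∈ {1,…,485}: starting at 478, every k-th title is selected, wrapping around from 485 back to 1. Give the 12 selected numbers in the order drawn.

Selection 1: 478
Selection 2: 478 + 29 = 507 → 507 − 485 = 22
Selection 3: 22 + 29 = 51
Selection 4: 51 + 29 = 80
Selection 5: 80 + 29 = 109
Selection 6: 109 + 29 = 138
Selection 7: 138 + 29 = 167
Selection 8: 167 + 29 = 196
Selection 9: 196 + 29 = 225
Selection 10: 225 + 29 = 254
Selection 11: 254 + 29 = 283
Selection 12: 283 + 29 = 312

478, 22, 51, 80, 109, 138, 167, 196, 225, 254, 283, 312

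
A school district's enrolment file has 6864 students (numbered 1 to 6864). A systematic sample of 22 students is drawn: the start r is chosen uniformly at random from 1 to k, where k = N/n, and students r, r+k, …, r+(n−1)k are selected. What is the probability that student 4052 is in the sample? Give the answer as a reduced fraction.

k = 6864/22 = 312.
Student 4052 is selected iff r ≡ 4052 (mod 312); exactly one such r in {1,…,312}.
Inclusion probability = 1/312.

1/312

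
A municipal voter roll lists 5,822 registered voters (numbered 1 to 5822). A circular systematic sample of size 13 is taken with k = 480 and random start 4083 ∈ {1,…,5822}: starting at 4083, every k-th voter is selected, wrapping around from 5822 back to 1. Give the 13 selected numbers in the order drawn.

Selection 1: 4083
Selection 2: 4083 + 480 = 4563
Selection 3: 4563 + 480 = 5043
Selection 4: 5043 + 480 = 5523
Selection 5: 5523 + 480 = 6003 → 6003 − 5822 = 181
Selection 6: 181 + 480 = 661
Selection 7: 661 + 480 = 1141
Selection 8: 1141 + 480 = 1621
Selection 9: 1621 + 480 = 2101
Selection 10: 2101 + 480 = 2581
Selection 11: 2581 + 480 = 3061
Selection 12: 3061 + 480 = 3541
Selection 13: 3541 + 480 = 4021

4083, 4563, 5043, 5523, 181, 661, 1141, 1621, 2101, 2581, 3061, 3541, 4021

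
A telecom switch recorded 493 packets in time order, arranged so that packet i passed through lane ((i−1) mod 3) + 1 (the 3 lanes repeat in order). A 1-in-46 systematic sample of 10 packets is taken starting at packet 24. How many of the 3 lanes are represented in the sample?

3

Consecutive selections differ by k = 46, so their lane numbers differ by 46 mod 3 = 1.
gcd(46, 3) = 1, so the sample visits 3/1 = 3 distinct residues mod 3.
Start 24 is lane 3; the lanes hit are 1, 2, 3.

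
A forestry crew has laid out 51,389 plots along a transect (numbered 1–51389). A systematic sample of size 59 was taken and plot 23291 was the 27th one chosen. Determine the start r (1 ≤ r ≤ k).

k = 51389/59 = 871
r = 23291 − (27−1)×871 = 23291 − 22646 = 645

645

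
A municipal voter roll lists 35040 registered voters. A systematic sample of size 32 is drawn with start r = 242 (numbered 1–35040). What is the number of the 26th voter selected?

27617

k = 35040/32 = 1095
26th selection = r + (26−1)·k = 242 + 25×1095 = 242 + 27375 = 27617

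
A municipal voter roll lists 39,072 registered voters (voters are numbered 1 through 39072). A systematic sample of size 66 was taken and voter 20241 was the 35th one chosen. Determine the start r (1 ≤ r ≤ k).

113

k = 39072/66 = 592
r = 20241 − (35−1)×592 = 20241 − 20128 = 113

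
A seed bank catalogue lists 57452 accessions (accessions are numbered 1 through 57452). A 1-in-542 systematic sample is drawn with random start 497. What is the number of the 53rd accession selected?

28681

k = 542
53rd selection = r + (53−1)·k = 497 + 52×542 = 497 + 28184 = 28681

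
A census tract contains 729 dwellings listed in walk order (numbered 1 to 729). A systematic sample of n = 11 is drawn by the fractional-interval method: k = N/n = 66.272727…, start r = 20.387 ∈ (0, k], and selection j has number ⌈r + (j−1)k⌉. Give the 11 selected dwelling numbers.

j=1: r + 0k = 20.387 → ⌈·⌉ = 21
j=2: r + 1k = 86.659727… → ⌈·⌉ = 87
j=3: r + 2k = 152.932454… → ⌈·⌉ = 153
j=4: r + 3k = 219.205181… → ⌈·⌉ = 220
j=5: r + 4k = 285.477909… → ⌈·⌉ = 286
j=6: r + 5k = 351.750636… → ⌈·⌉ = 352
j=7: r + 6k = 418.023363… → ⌈·⌉ = 419
j=8: r + 7k = 484.296090… → ⌈·⌉ = 485
j=9: r + 8k = 550.568818… → ⌈·⌉ = 551
j=10: r + 9k = 616.841545… → ⌈·⌉ = 617
j=11: r + 10k = 683.114272… → ⌈·⌉ = 684

21, 87, 153, 220, 286, 352, 419, 485, 551, 617, 684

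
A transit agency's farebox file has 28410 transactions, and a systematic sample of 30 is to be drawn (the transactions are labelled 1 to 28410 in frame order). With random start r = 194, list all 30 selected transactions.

k = N/n = 28410/30 = 947
transaction 1: 194
transaction 2: 194 + 947 = 1141
transaction 3: 1141 + 947 = 2088
transaction 4: 2088 + 947 = 3035
transaction 5: 3035 + 947 = 3982
transaction 6: 3982 + 947 = 4929
transaction 7: 4929 + 947 = 5876
transaction 8: 5876 + 947 = 6823
transaction 9: 6823 + 947 = 7770
transaction 10: 7770 + 947 = 8717
transaction 11: 8717 + 947 = 9664
transaction 12: 9664 + 947 = 10611
transaction 13: 10611 + 947 = 11558
transaction 14: 11558 + 947 = 12505
transaction 15: 12505 + 947 = 13452
transaction 16: 13452 + 947 = 14399
transaction 17: 14399 + 947 = 15346
transaction 18: 15346 + 947 = 16293
transaction 19: 16293 + 947 = 17240
transaction 20: 17240 + 947 = 18187
transaction 21: 18187 + 947 = 19134
transaction 22: 19134 + 947 = 20081
transaction 23: 20081 + 947 = 21028
transaction 24: 21028 + 947 = 21975
transaction 25: 21975 + 947 = 22922
transaction 26: 22922 + 947 = 23869
transaction 27: 23869 + 947 = 24816
transaction 28: 24816 + 947 = 25763
transaction 29: 25763 + 947 = 26710
transaction 30: 26710 + 947 = 27657

194, 1141, 2088, 3035, 3982, 4929, 5876, 6823, 7770, 8717, 9664, 10611, 11558, 12505, 13452, 14399, 15346, 16293, 17240, 18187, 19134, 20081, 21028, 21975, 22922, 23869, 24816, 25763, 26710, 27657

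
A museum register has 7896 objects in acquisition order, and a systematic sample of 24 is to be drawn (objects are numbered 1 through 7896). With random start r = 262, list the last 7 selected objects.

k = N/n = 7896/24 = 329
18th selection = 262 + 17×329 = 5855
19th: 5855 + 329 = 6184
20th: 6184 + 329 = 6513
21st: 6513 + 329 = 6842
22nd: 6842 + 329 = 7171
23rd: 7171 + 329 = 7500
24th: 7500 + 329 = 7829

5855, 6184, 6513, 6842, 7171, 7500, 7829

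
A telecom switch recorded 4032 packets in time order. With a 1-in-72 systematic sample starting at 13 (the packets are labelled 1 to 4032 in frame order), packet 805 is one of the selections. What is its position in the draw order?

k = 72
position = (805 − 13)/72 + 1 = 792/72 + 1 = 11 + 1 = 12

12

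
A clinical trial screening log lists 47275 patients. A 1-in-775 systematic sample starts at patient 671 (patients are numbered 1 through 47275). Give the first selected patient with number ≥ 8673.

9196

k = 775
Steps past start: ⌈(8673 − 671)/775⌉ = ⌈8002/775⌉ = 11
Selected patient: 671 + 11×775 = 9196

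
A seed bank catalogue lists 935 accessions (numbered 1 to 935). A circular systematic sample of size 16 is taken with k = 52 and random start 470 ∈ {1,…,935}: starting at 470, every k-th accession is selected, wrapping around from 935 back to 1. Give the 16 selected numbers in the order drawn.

470, 522, 574, 626, 678, 730, 782, 834, 886, 3, 55, 107, 159, 211, 263, 315

Selection 1: 470
Selection 2: 470 + 52 = 522
Selection 3: 522 + 52 = 574
Selection 4: 574 + 52 = 626
Selection 5: 626 + 52 = 678
Selection 6: 678 + 52 = 730
Selection 7: 730 + 52 = 782
Selection 8: 782 + 52 = 834
Selection 9: 834 + 52 = 886
Selection 10: 886 + 52 = 938 → 938 − 935 = 3
Selection 11: 3 + 52 = 55
Selection 12: 55 + 52 = 107
Selection 13: 107 + 52 = 159
Selection 14: 159 + 52 = 211
Selection 15: 211 + 52 = 263
Selection 16: 263 + 52 = 315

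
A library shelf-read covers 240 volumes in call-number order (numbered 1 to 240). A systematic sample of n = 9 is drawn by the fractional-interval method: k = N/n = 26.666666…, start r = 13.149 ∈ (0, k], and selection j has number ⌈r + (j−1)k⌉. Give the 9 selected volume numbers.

j=1: r + 0k = 13.149 → ⌈·⌉ = 14
j=2: r + 1k = 39.815666… → ⌈·⌉ = 40
j=3: r + 2k = 66.482333… → ⌈·⌉ = 67
j=4: r + 3k = 93.149 → ⌈·⌉ = 94
j=5: r + 4k = 119.815666… → ⌈·⌉ = 120
j=6: r + 5k = 146.482333… → ⌈·⌉ = 147
j=7: r + 6k = 173.149 → ⌈·⌉ = 174
j=8: r + 7k = 199.815666… → ⌈·⌉ = 200
j=9: r + 8k = 226.482333… → ⌈·⌉ = 227

14, 40, 67, 94, 120, 147, 174, 200, 227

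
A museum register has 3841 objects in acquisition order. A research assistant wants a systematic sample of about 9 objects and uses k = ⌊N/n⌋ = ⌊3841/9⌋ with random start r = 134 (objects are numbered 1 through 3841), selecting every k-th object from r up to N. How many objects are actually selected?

k = ⌊3841/9⌋ = 426
Achieved size = ⌊(3841 − 134)/426⌋ + 1 = ⌊3707/426⌋ + 1 = 8 + 1 = 9
(last selection: 134 + 8×426 = 3542 ≤ 3841; next would be 3968 > 3841)

9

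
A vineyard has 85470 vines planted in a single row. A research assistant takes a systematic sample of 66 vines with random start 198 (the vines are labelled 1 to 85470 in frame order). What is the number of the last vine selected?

84373

k = 85470/66 = 1295
66th selection = r + (66−1)·k = 198 + 65×1295 = 198 + 84175 = 84373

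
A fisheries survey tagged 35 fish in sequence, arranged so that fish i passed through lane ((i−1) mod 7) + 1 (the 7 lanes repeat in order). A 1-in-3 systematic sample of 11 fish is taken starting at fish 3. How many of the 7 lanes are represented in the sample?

7

Consecutive selections differ by k = 3, so their lane numbers differ by 3 mod 7 = 3.
gcd(3, 7) = 1, so the sample visits 7/1 = 7 distinct residues mod 7.
Start 3 is lane 3; the lanes hit are 1, 2, 3, 4, 5, 6, 7.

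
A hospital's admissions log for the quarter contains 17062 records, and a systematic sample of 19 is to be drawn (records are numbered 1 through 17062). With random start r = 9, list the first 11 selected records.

9, 907, 1805, 2703, 3601, 4499, 5397, 6295, 7193, 8091, 8989

k = N/n = 17062/19 = 898
record 1: 9
record 2: 9 + 898 = 907
record 3: 907 + 898 = 1805
record 4: 1805 + 898 = 2703
record 5: 2703 + 898 = 3601
record 6: 3601 + 898 = 4499
record 7: 4499 + 898 = 5397
record 8: 5397 + 898 = 6295
record 9: 6295 + 898 = 7193
record 10: 7193 + 898 = 8091
record 11: 8091 + 898 = 8989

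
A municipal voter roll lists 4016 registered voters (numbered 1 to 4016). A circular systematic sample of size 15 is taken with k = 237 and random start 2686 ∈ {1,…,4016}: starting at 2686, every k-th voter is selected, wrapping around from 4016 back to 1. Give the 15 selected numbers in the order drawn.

Selection 1: 2686
Selection 2: 2686 + 237 = 2923
Selection 3: 2923 + 237 = 3160
Selection 4: 3160 + 237 = 3397
Selection 5: 3397 + 237 = 3634
Selection 6: 3634 + 237 = 3871
Selection 7: 3871 + 237 = 4108 → 4108 − 4016 = 92
Selection 8: 92 + 237 = 329
Selection 9: 329 + 237 = 566
Selection 10: 566 + 237 = 803
Selection 11: 803 + 237 = 1040
Selection 12: 1040 + 237 = 1277
Selection 13: 1277 + 237 = 1514
Selection 14: 1514 + 237 = 1751
Selection 15: 1751 + 237 = 1988

2686, 2923, 3160, 3397, 3634, 3871, 92, 329, 566, 803, 1040, 1277, 1514, 1751, 1988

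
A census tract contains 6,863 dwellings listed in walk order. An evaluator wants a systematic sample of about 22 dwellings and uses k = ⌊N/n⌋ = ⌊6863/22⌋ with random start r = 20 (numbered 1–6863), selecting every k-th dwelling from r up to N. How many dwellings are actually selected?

k = ⌊6863/22⌋ = 311
Achieved size = ⌊(6863 − 20)/311⌋ + 1 = ⌊6843/311⌋ + 1 = 22 + 1 = 23
(last selection: 20 + 22×311 = 6862 ≤ 6863; next would be 7173 > 6863)

23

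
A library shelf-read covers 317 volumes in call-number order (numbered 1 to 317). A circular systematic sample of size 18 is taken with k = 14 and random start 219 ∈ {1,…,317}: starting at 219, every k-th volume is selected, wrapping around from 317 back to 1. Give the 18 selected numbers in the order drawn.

219, 233, 247, 261, 275, 289, 303, 317, 14, 28, 42, 56, 70, 84, 98, 112, 126, 140

Selection 1: 219
Selection 2: 219 + 14 = 233
Selection 3: 233 + 14 = 247
Selection 4: 247 + 14 = 261
Selection 5: 261 + 14 = 275
Selection 6: 275 + 14 = 289
Selection 7: 289 + 14 = 303
Selection 8: 303 + 14 = 317
Selection 9: 317 + 14 = 331 → 331 − 317 = 14
Selection 10: 14 + 14 = 28
Selection 11: 28 + 14 = 42
Selection 12: 42 + 14 = 56
Selection 13: 56 + 14 = 70
Selection 14: 70 + 14 = 84
Selection 15: 84 + 14 = 98
Selection 16: 98 + 14 = 112
Selection 17: 112 + 14 = 126
Selection 18: 126 + 14 = 140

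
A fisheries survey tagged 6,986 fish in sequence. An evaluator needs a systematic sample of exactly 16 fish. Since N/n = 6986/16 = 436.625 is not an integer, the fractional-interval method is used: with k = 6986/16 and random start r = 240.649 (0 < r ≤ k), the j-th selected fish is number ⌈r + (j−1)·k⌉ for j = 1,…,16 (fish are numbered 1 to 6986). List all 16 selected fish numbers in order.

241, 678, 1114, 1551, 1988, 2424, 2861, 3298, 3734, 4171, 4607, 5044, 5481, 5917, 6354, 6791

j=1: r + 0k = 240.649 → ⌈·⌉ = 241
j=2: r + 1k = 677.274 → ⌈·⌉ = 678
j=3: r + 2k = 1113.899 → ⌈·⌉ = 1114
j=4: r + 3k = 1550.524 → ⌈·⌉ = 1551
j=5: r + 4k = 1987.149 → ⌈·⌉ = 1988
j=6: r + 5k = 2423.774 → ⌈·⌉ = 2424
j=7: r + 6k = 2860.399 → ⌈·⌉ = 2861
j=8: r + 7k = 3297.024 → ⌈·⌉ = 3298
j=9: r + 8k = 3733.649 → ⌈·⌉ = 3734
j=10: r + 9k = 4170.274 → ⌈·⌉ = 4171
j=11: r + 10k = 4606.899 → ⌈·⌉ = 4607
j=12: r + 11k = 5043.524 → ⌈·⌉ = 5044
j=13: r + 12k = 5480.149 → ⌈·⌉ = 5481
j=14: r + 13k = 5916.774 → ⌈·⌉ = 5917
j=15: r + 14k = 6353.399 → ⌈·⌉ = 6354
j=16: r + 15k = 6790.024 → ⌈·⌉ = 6791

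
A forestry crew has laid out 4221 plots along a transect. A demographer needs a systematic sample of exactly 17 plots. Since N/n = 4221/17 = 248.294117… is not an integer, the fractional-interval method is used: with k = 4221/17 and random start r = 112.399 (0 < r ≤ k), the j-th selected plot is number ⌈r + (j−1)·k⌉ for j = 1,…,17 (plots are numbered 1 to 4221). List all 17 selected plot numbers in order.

j=1: r + 0k = 112.399 → ⌈·⌉ = 113
j=2: r + 1k = 360.693117… → ⌈·⌉ = 361
j=3: r + 2k = 608.987235… → ⌈·⌉ = 609
j=4: r + 3k = 857.281352… → ⌈·⌉ = 858
j=5: r + 4k = 1105.575470… → ⌈·⌉ = 1106
j=6: r + 5k = 1353.869588… → ⌈·⌉ = 1354
j=7: r + 6k = 1602.163705… → ⌈·⌉ = 1603
j=8: r + 7k = 1850.457823… → ⌈·⌉ = 1851
j=9: r + 8k = 2098.751941… → ⌈·⌉ = 2099
j=10: r + 9k = 2347.046058… → ⌈·⌉ = 2348
j=11: r + 10k = 2595.340176… → ⌈·⌉ = 2596
j=12: r + 11k = 2843.634294… → ⌈·⌉ = 2844
j=13: r + 12k = 3091.928411… → ⌈·⌉ = 3092
j=14: r + 13k = 3340.222529… → ⌈·⌉ = 3341
j=15: r + 14k = 3588.516647… → ⌈·⌉ = 3589
j=16: r + 15k = 3836.810764… → ⌈·⌉ = 3837
j=17: r + 16k = 4085.104882… → ⌈·⌉ = 4086

113, 361, 609, 858, 1106, 1354, 1603, 1851, 2099, 2348, 2596, 2844, 3092, 3341, 3589, 3837, 4086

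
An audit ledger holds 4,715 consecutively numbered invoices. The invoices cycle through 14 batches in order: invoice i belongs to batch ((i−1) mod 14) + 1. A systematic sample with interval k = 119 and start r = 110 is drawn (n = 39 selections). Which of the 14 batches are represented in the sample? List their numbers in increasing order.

5, 12

Consecutive selections differ by k = 119, so their batch numbers differ by 119 mod 14 = 7.
gcd(119, 14) = 7, so the sample visits 14/7 = 2 distinct residues mod 14.
Start 110 is batch 12; the batches hit are 5, 12.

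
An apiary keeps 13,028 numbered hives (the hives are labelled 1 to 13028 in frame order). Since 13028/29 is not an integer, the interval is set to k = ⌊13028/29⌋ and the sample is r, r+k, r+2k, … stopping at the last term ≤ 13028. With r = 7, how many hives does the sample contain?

k = ⌊13028/29⌋ = 449
Achieved size = ⌊(13028 − 7)/449⌋ + 1 = ⌊13021/449⌋ + 1 = 29 + 1 = 30
(last selection: 7 + 29×449 = 13028 ≤ 13028; next would be 13477 > 13028)

30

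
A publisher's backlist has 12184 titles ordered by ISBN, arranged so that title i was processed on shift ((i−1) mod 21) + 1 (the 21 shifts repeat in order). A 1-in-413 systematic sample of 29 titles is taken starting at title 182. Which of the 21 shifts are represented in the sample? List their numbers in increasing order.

Consecutive selections differ by k = 413, so their shift numbers differ by 413 mod 21 = 14.
gcd(413, 21) = 7, so the sample visits 21/7 = 3 distinct residues mod 21.
Start 182 is shift 14; the shifts hit are 7, 14, 21.

7, 14, 21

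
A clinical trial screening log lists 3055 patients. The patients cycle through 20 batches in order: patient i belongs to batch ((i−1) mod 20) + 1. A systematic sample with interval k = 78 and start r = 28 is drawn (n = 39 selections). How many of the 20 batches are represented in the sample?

Consecutive selections differ by k = 78, so their batch numbers differ by 78 mod 20 = 18.
gcd(78, 20) = 2, so the sample visits 20/2 = 10 distinct residues mod 20.
Start 28 is batch 8; the batches hit are 2, 4, 6, 8, 10, 12, 14, 16, 18, 20.

10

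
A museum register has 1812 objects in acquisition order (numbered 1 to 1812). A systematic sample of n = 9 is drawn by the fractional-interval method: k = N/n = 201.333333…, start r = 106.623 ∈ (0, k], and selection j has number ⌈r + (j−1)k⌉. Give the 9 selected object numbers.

j=1: r + 0k = 106.623 → ⌈·⌉ = 107
j=2: r + 1k = 307.956333… → ⌈·⌉ = 308
j=3: r + 2k = 509.289666… → ⌈·⌉ = 510
j=4: r + 3k = 710.623 → ⌈·⌉ = 711
j=5: r + 4k = 911.956333… → ⌈·⌉ = 912
j=6: r + 5k = 1113.289666… → ⌈·⌉ = 1114
j=7: r + 6k = 1314.623 → ⌈·⌉ = 1315
j=8: r + 7k = 1515.956333… → ⌈·⌉ = 1516
j=9: r + 8k = 1717.289666… → ⌈·⌉ = 1718

107, 308, 510, 711, 912, 1114, 1315, 1516, 1718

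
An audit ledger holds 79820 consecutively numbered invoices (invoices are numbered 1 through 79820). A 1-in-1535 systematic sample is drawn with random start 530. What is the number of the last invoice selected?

78815

k = 1535
52nd selection = r + (52−1)·k = 530 + 51×1535 = 530 + 78285 = 78815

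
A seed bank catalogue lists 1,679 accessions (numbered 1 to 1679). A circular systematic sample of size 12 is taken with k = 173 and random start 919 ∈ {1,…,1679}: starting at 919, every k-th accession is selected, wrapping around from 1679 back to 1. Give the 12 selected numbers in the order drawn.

919, 1092, 1265, 1438, 1611, 105, 278, 451, 624, 797, 970, 1143

Selection 1: 919
Selection 2: 919 + 173 = 1092
Selection 3: 1092 + 173 = 1265
Selection 4: 1265 + 173 = 1438
Selection 5: 1438 + 173 = 1611
Selection 6: 1611 + 173 = 1784 → 1784 − 1679 = 105
Selection 7: 105 + 173 = 278
Selection 8: 278 + 173 = 451
Selection 9: 451 + 173 = 624
Selection 10: 624 + 173 = 797
Selection 11: 797 + 173 = 970
Selection 12: 970 + 173 = 1143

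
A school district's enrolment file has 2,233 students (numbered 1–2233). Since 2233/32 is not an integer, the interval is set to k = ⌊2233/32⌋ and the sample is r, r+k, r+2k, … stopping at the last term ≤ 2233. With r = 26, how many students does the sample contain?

32

k = ⌊2233/32⌋ = 69
Achieved size = ⌊(2233 − 26)/69⌋ + 1 = ⌊2207/69⌋ + 1 = 31 + 1 = 32
(last selection: 26 + 31×69 = 2165 ≤ 2233; next would be 2234 > 2233)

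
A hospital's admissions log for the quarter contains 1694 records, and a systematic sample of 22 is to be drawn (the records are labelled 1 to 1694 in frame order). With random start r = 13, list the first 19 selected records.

k = N/n = 1694/22 = 77
record 1: 13
record 2: 13 + 77 = 90
record 3: 90 + 77 = 167
record 4: 167 + 77 = 244
record 5: 244 + 77 = 321
record 6: 321 + 77 = 398
record 7: 398 + 77 = 475
record 8: 475 + 77 = 552
record 9: 552 + 77 = 629
record 10: 629 + 77 = 706
record 11: 706 + 77 = 783
record 12: 783 + 77 = 860
record 13: 860 + 77 = 937
record 14: 937 + 77 = 1014
record 15: 1014 + 77 = 1091
record 16: 1091 + 77 = 1168
record 17: 1168 + 77 = 1245
record 18: 1245 + 77 = 1322
record 19: 1322 + 77 = 1399

13, 90, 167, 244, 321, 398, 475, 552, 629, 706, 783, 860, 937, 1014, 1091, 1168, 1245, 1322, 1399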